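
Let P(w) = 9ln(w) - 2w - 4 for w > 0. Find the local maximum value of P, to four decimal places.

0.5367

P'(w) = 9/w − 2 = 0 gives w = 9/2.
P''(w) = -9/w², which is negative for w > 0, so this is a local maximum.
P(9/2) = 9·ln(9/2) - 9 - 4 ≈ 0.5367.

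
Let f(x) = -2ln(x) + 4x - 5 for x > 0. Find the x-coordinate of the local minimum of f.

f'(x) = -2/x + 4 = 0 gives x = 1/2.
f''(x) = 2/x², which is positive for x > 0, so this is a local minimum.
f(1/2) = -2·ln(1/2) + 2 - 5 ≈ -1.6137.

1/2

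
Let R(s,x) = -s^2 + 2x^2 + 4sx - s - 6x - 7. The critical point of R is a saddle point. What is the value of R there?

-113/12

∂R/∂s = -2s + 4x - 1 = 0 and ∂R/∂x = 4s + 4x - 6 = 0, so (s, x) = (5/6, 2/3).
The Hessian has R_{ss} = -2, R_{xx} = 4, R_{sx} = 4, giving D = -24 < 0, so the point is a saddle point.
R(5/6, 2/3) = -113/12.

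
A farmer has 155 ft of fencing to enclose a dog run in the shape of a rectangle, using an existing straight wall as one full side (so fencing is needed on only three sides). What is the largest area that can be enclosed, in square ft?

Let the sides perpendicular to the wall have length x and the parallel side y, so 2x + y = 155 and the area is A = xy = x(155 − 2x).
A'(x) = 155 − 4x = 0 gives x = 155/4, and A''(x) = −4 < 0 confirms a maximum.
Then y = 155 − 2·155/4 = 155/2 and A = 24025/8.

24025/8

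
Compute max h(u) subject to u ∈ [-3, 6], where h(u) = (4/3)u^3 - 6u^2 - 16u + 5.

The derivative is 4u^2 - 12u - 16, which vanishes at u = -1 and u = 4.
Compare values at every candidate in [-3, 6]: h(-3) = -37; h(-1) = 41/3; h(4) = -209/3; h(6) = -19.
So the maximum is h(-1) = 41/3.

41/3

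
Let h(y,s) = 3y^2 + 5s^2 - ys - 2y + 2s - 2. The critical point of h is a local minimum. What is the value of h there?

∂h/∂y = 6y - s - 2 = 0 and ∂h/∂s = -y + 10s + 2 = 0, so (y, s) = (18/59, -10/59).
The Hessian has h_{yy} = 6, h_{ss} = 10, h_{ys} = -1, giving D = 59 > 0 with h_{yy} > 0, so the point is a local minimum.
h(18/59, -10/59) = -146/59.

-146/59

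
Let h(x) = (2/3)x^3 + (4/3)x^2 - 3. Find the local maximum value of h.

-179/81

h'(x) = 2x^2 + (8/3)x. Setting h'(x) = 0 gives x ∈ {-4/3, 0}.
Since h''(x) = 4x + 8/3, we get h''(-4/3) = -8/3 < 0 ⇒ local maximum; h''(0) = 8/3 > 0 ⇒ local minimum.
So the local maximum value is h(-4/3) = -179/81.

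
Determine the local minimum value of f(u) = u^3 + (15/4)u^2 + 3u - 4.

f'(u) = 3u^2 + (15/2)u + 3. Setting f'(u) = 0 gives u ∈ {-2, -1/2}.
f''(u) = 6u + 15/2. f''(-2) = -9/2 < 0 ⇒ local maximum; f''(-1/2) = 9/2 > 0 ⇒ local minimum.
The local minimum is f(-1/2) = -75/16.

-75/16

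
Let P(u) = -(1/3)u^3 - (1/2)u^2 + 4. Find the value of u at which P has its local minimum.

Critical points: P'(u) = -u^2 - u vanishes at u = -1, 0.
Second-derivative test with P''(u) = -2u - 1: P''(-1) = 1 > 0 ⇒ local minimum; P''(0) = -1 < 0 ⇒ local maximum.
The local minimum is P(-1) = 23/6.

-1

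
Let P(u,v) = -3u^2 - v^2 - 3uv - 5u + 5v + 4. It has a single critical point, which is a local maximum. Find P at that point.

∂P/∂u = -6u - 3v - 5 = 0 and ∂P/∂v = -3u - 2v + 5 = 0, so (u, v) = (-25/3, 15).
The Hessian has P_{uu} = -6, P_{vv} = -2, P_{uv} = -3, giving D = 3 > 0 with P_{uu} < 0, so the point is a local maximum.
P(-25/3, 15) = 187/3.

187/3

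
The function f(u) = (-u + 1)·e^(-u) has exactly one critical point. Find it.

2

By the product rule, f'(u) = (u - 2)·e^(-u). Since e^(-u) > 0, the only critical point is u = 2.
f''(2) has the same sign as 1 > 0, so this is a local minimum.
f(2) = (-1)·e^(-2) ≈ -0.1353.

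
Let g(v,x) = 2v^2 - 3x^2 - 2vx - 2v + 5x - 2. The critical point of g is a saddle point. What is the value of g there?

∂g/∂v = 4v - 2x - 2 = 0 and ∂g/∂x = -2v - 6x + 5 = 0, so (v, x) = (11/14, 4/7).
The Hessian has g_{vv} = 4, g_{xx} = -6, g_{vx} = -2, giving D = -28 < 0, so the point is a saddle point.
g(11/14, 4/7) = -19/14.

-19/14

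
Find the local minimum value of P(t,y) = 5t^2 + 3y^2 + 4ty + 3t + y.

-5/11

∂P/∂t = 10t + 4y + 3 = 0 and ∂P/∂y = 4t + 6y + 1 = 0, so (t, y) = (-7/22, 1/22).
The Hessian has P_{tt} = 10, P_{yy} = 6, P_{ty} = 4, giving D = 44 > 0 with P_{tt} > 0, so the point is a local minimum.
P(-7/22, 1/22) = -5/11.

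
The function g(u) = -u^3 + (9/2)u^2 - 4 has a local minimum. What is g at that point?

Critical points: g'(u) = -3u^2 + 9u vanishes at u = 0, 3.
Second-derivative test with g''(u) = -6u + 9: g''(0) = 9 > 0 ⇒ local minimum; g''(3) = -9 < 0 ⇒ local maximum.
So the local minimum value is g(0) = -4.

-4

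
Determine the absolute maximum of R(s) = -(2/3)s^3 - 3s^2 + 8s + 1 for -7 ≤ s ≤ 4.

80/3

Differentiating, R'(s) = -2s^2 - 6s + 8; which vanishes at s = -4 and s = 1.
Candidates: R(-7) = 80/3, R(-4) = -109/3, R(1) = 16/3, R(4) = -173/3.
Hence the absolute maximum is 80/3 at s = -7.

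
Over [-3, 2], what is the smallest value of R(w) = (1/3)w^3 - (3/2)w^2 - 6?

-57/2

Differentiating, R'(w) = w^2 - 3w; whose only zero in [-3, 2] is w = 0.
Evaluating at the critical points and endpoints: R(-3) = -57/2; R(0) = -6; R(2) = -28/3.
So the minimum is R(-3) = -57/2.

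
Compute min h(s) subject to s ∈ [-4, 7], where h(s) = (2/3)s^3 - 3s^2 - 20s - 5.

The derivative is 2s^2 - 6s - 20, which vanishes at s = -2 and s = 5.
Compare values at every candidate in [-4, 7]: h(-4) = -47/3, h(-2) = 53/3, h(5) = -290/3, h(7) = -190/3.
Hence the absolute minimum is -290/3 at s = 5.

-290/3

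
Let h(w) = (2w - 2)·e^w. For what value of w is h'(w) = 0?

By the product rule, h'(w) = (2w)·e^w. Since e^w > 0, the only critical point is w = 0.
h''(0) has the same sign as 2 > 0, so this is a local minimum.
h(0) = (-2)·e^(0) ≈ -2.0000.

0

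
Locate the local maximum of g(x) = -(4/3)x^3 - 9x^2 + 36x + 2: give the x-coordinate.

3/2

Critical points: g'(x) = -4x^2 - 18x + 36 vanishes at x = -6, 3/2.
g''(x) = -8x - 18. g''(-6) = 30 > 0 ⇒ local minimum; g''(3/2) = -30 < 0 ⇒ local maximum.
So the local maximum value is g(3/2) = 125/4.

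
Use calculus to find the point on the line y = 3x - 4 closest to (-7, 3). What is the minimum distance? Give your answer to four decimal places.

8.8544

Minimize D(x)^2 = (x + 7)^2 + (3x - 7)^2.
d/dx[D^2] = 2(x + 7) + 2·3·(3x - 7) = 0 ⇒ x = 7/5.
Then y = 1/5 and the distance is √(392/5) ≈ 8.8544.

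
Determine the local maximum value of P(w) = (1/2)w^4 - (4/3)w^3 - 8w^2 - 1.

Critical points: P'(w) = 2w^3 - 4w^2 - 16w vanishes at w = -2, 0, 4.
P''(w) = 6w^2 - 8w - 16. P''(-2) = 24 > 0 ⇒ local minimum; P''(0) = -16 < 0 ⇒ local maximum; P''(4) = 48 > 0 ⇒ local minimum.
Thus P has its local maximum at w = 0, with value -1.

-1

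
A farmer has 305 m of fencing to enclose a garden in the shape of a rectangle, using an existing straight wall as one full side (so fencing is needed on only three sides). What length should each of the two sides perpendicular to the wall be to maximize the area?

305/4

Let the sides perpendicular to the wall have length x and the parallel side y, so 2x + y = 305 and the area is A = xy = x(305 − 2x).
A'(x) = 305 − 4x = 0 gives x = 305/4, and A''(x) = −4 < 0 confirms a maximum.
Then y = 305 − 2·305/4 = 305/2 and A = 93025/8.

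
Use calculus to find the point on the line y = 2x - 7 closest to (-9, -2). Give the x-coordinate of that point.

Minimize D(x)^2 = (x + 9)^2 + (2x - 5)^2.
d/dx[D^2] = 2(x + 9) + 2·2·(2x - 5) = 0 ⇒ x = 1/5.
Then y = -33/5 and the distance is √(529/5) ≈ 10.2859.

1/5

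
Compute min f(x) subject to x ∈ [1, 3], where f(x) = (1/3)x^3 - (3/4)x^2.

-9/16

Differentiating, f'(x) = x^2 - (3/2)x; whose only zero in [1, 3] is x = 3/2.
Candidates: f(1) = -5/12,  f(3/2) = -9/16,  f(3) = 9/4.
The minimum over the interval is -9/16, attained at x = 3/2.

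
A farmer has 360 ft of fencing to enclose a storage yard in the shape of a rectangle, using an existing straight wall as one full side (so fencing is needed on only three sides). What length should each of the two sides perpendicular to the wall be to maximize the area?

Let the sides perpendicular to the wall have length x and the parallel side y, so 2x + y = 360 and the area is A = xy = x(360 − 2x).
A'(x) = 360 − 4x = 0 gives x = 90, and A''(x) = −4 < 0 confirms a maximum.
Then y = 360 − 2·90 = 180 and A = 16200.

90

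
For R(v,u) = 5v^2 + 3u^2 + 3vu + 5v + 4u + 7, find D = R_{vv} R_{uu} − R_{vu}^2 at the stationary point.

∂R/∂v = 10v + 3u + 5 = 0 and ∂R/∂u = 3v + 6u + 4 = 0, so (v, u) = (-6/17, -25/51).
The Hessian has R_{vv} = 10, R_{uu} = 6, R_{vu} = 3, giving D = 51 > 0 with R_{vv} > 0, so the point is a local minimum.
D = (10)·(6) − (3)^2 = 51.

51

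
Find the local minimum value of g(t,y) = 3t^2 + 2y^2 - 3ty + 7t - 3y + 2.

∂g/∂t = 6t - 3y + 7 = 0 and ∂g/∂y = -3t + 4y - 3 = 0, so (t, y) = (-19/15, -1/5).
The Hessian has g_{tt} = 6, g_{yy} = 4, g_{ty} = -3, giving D = 15 > 0 with g_{tt} > 0, so the point is a local minimum.
g(-19/15, -1/5) = -32/15.

-32/15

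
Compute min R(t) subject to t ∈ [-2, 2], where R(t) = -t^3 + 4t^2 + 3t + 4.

94/27

R'(t) = -3t^2 + 8t + 3, whose only zero in [-2, 2] is t = -1/3.
Candidates: R(-2) = 22, R(-1/3) = 94/27, R(2) = 18.
The minimum over the interval is 94/27, attained at t = -1/3.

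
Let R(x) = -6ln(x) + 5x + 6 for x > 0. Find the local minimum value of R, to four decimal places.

10.9061

R'(x) = -6/x + 5 = 0 gives x = 6/5.
R''(x) = 6/x², which is positive for x > 0, so this is a local minimum.
R(6/5) = -6·ln(6/5) + 6 + 6 ≈ 10.9061.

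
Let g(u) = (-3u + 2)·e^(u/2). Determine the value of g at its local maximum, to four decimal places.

3.0805

Differentiating with the product rule gives g'(u) = (-(3/2)u - 2)·e^(u/2). Since e^(u/2) > 0, the only critical point is u = -4/3.
g''(-4/3) has the same sign as -3/2 < 0, so this is a local maximum.
g(-4/3) = (6)·e^(-2/3) ≈ 3.0805.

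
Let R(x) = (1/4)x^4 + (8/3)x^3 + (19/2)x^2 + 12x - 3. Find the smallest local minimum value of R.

-95/12

R'(x) = x^3 + 8x^2 + 19x + 12. Setting R'(x) = 0 gives x ∈ {-4, -3, -1}.
R''(x) = 3x^2 + 16x + 19. R''(-4) = 3 > 0 ⇒ local minimum; R''(-3) = -2 < 0 ⇒ local maximum; R''(-1) = 6 > 0 ⇒ local minimum.
Thus R has its smallest local minimum at x = -1, with value -95/12.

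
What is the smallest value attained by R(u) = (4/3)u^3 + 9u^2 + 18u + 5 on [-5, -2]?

Differentiating, R'(u) = 4u^2 + 18u + 18; whose only zero in [-5, -2] is u = -3.
Evaluating at the critical points and endpoints: R(-5) = -80/3,  R(-3) = -4,  R(-2) = -17/3.
So the minimum is R(-5) = -80/3.

-80/3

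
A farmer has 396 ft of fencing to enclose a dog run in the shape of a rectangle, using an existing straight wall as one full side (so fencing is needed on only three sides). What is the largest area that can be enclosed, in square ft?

19602

Let the sides perpendicular to the wall have length x and the parallel side y, so 2x + y = 396 and the area is A = xy = x(396 − 2x).
A'(x) = 396 − 4x = 0 gives x = 99, and A''(x) = −4 < 0 confirms a maximum.
Then y = 396 − 2·99 = 198 and A = 19602.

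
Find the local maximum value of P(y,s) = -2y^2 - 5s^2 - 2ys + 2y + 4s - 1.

∂P/∂y = -4y - 2s + 2 = 0 and ∂P/∂s = -2y - 10s + 4 = 0, so (y, s) = (1/3, 1/3).
The Hessian has P_{yy} = -4, P_{ss} = -10, P_{ys} = -2, giving D = 36 > 0 with P_{yy} < 0, so the point is a local maximum.
P(1/3, 1/3) = 0.

0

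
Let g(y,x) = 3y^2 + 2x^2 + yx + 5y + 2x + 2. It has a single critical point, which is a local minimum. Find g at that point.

∂g/∂y = 6y + x + 5 = 0 and ∂g/∂x = y + 4x + 2 = 0, so (y, x) = (-18/23, -7/23).
The Hessian has g_{yy} = 6, g_{xx} = 4, g_{yx} = 1, giving D = 23 > 0 with g_{yy} > 0, so the point is a local minimum.
g(-18/23, -7/23) = -6/23.

-6/23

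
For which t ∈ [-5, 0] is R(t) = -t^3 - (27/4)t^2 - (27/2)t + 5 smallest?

R'(t) = -3t^2 - (27/2)t - 27/2, which vanishes at t = -3 and t = -3/2.
Compare values at every candidate in [-5, 0]: R(-5) = 115/4; R(-3) = 47/4; R(-3/2) = 215/16; R(0) = 5.
So the minimum is R(0) = 5.

0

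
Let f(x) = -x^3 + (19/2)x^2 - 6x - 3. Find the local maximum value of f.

Critical points: f'(x) = -3x^2 + 19x - 6 vanishes at x = 1/3, 6.
Second-derivative test with f''(x) = -6x + 19: f''(1/3) = 17 > 0 ⇒ local minimum; f''(6) = -17 < 0 ⇒ local maximum.
Thus f has its local maximum at x = 6, with value 87.

87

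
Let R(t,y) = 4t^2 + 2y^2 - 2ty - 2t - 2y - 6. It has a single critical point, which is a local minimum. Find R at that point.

∂R/∂t = 8t - 2y - 2 = 0 and ∂R/∂y = -2t + 4y - 2 = 0, so (t, y) = (3/7, 5/7).
The Hessian has R_{tt} = 8, R_{yy} = 4, R_{ty} = -2, giving D = 28 > 0 with R_{tt} > 0, so the point is a local minimum.
R(3/7, 5/7) = -50/7.

-50/7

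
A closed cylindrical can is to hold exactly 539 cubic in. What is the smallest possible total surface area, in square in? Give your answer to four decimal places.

With radius r and height h, πr²h = 539 so h = 539/(πr²), and S(r) = 2πr² + 2πrh = 2πr² + 2·539/r.
S'(r) = 4πr − 2·539/r² = 0 ⇒ r³ = 539/(2π), so r ≈ 4.4103 and h = 2r ≈ 8.8206.
S''(r) = 4π + 4·539/r³ > 0, so this is the minimum; S ≈ 366.6405.

366.6405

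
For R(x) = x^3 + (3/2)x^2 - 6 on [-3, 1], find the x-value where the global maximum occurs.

The derivative is 3x^2 + 3x, which vanishes at x = -1 and x = 0.
Evaluating at the critical points and endpoints: R(-3) = -39/2,  R(-1) = -11/2,  R(0) = -6,  R(1) = -7/2.
Hence the absolute maximum is -7/2 at x = 1.

1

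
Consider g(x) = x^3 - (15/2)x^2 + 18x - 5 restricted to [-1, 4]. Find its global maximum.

11

g'(x) = 3x^2 - 15x + 18, which vanishes at x = 2 and x = 3.
Compare values at every candidate in [-1, 4]: g(-1) = -63/2; g(2) = 9; g(3) = 17/2; g(4) = 11.
So the maximum is g(4) = 11.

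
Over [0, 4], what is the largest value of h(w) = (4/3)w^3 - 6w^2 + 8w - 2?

58/3

h'(w) = 4w^2 - 12w + 8, which vanishes at w = 1 and w = 2.
Candidates: h(0) = -2; h(1) = 4/3; h(2) = 2/3; h(4) = 58/3.
The maximum over the interval is 58/3, attained at w = 4.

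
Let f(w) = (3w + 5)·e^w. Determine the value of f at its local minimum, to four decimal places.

-0.2085

Differentiating with the product rule gives f'(w) = (3w + 8)·e^w. Since e^w > 0, the only critical point is w = -8/3.
f''(-8/3) has the same sign as 3 > 0, so this is a local minimum.
f(-8/3) = (-3)·e^(-8/3) ≈ -0.2085.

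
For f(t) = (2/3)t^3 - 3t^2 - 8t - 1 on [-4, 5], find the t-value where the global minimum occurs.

-4

Differentiating, f'(t) = 2t^2 - 6t - 8; which vanishes at t = -1 and t = 4.
Evaluating at the critical points and endpoints: f(-4) = -179/3,  f(-1) = 10/3,  f(4) = -115/3,  f(5) = -98/3.
The minimum over the interval is -179/3, attained at t = -4.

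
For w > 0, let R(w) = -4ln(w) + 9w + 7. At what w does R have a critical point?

R'(w) = -4/w + 9 = 0 gives w = 4/9.
R''(w) = 4/w², which is positive for w > 0, so this is a local minimum.
R(4/9) = -4·ln(4/9) + 4 + 7 ≈ 14.2437.

4/9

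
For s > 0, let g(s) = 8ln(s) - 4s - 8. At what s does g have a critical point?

g'(s) = 8/s − 4 = 0 gives s = 2.
g''(s) = -8/s², which is negative for s > 0, so this is a local maximum.
g(2) = 8·ln(2) - 8 - 8 ≈ -10.4548.

2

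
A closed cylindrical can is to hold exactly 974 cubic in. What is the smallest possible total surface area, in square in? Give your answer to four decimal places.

With radius r and height h, πr²h = 974 so h = 974/(πr²), and S(r) = 2πr² + 2πrh = 2πr² + 2·974/r.
S'(r) = 4πr − 2·974/r² = 0 ⇒ r³ = 974/(2π), so r ≈ 5.3719 and h = 2r ≈ 10.7438.
S''(r) = 4π + 4·974/r³ > 0, so this is the minimum; S ≈ 543.9436.

543.9436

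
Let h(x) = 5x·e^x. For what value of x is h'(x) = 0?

h'(x) = 5·e^x + (5x)·1·e^x = (5x + 5)·e^x. Since e^x > 0, the only critical point is x = -1.
h''(-1) has the same sign as 5 > 0, so this is a local minimum.
h(-1) = (-5)·e^(-1) ≈ -1.8394.

-1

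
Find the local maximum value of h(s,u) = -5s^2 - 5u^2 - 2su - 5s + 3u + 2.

∂h/∂s = -10s - 2u - 5 = 0 and ∂h/∂u = -2s - 10u + 3 = 0, so (s, u) = (-7/12, 5/12).
The Hessian has h_{ss} = -10, h_{uu} = -10, h_{su} = -2, giving D = 96 > 0 with h_{ss} < 0, so the point is a local maximum.
h(-7/12, 5/12) = 49/12.

49/12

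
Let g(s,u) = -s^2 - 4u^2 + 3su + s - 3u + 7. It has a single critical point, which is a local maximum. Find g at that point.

53/7

∂g/∂s = -2s + 3u + 1 = 0 and ∂g/∂u = 3s - 8u - 3 = 0, so (s, u) = (-1/7, -3/7).
The Hessian has g_{ss} = -2, g_{uu} = -8, g_{su} = 3, giving D = 7 > 0 with g_{ss} < 0, so the point is a local maximum.
g(-1/7, -3/7) = 53/7.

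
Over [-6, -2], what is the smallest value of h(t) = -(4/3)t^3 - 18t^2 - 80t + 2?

302/3

The derivative is -4t^2 - 36t - 80, which vanishes at t = -5 and t = -4.
Candidates: h(-6) = 122, h(-5) = 356/3, h(-4) = 358/3, h(-2) = 302/3.
Hence the absolute minimum is 302/3 at t = -2.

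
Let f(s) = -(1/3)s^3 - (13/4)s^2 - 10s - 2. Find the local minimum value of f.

22/3

f'(s) = -s^2 - (13/2)s - 10 = 0 at s = -4, -5/2.
f''(s) = -2s - 13/2. f''(-4) = 3/2 > 0 ⇒ local minimum; f''(-5/2) = -3/2 < 0 ⇒ local maximum.
The local minimum is f(-4) = 22/3.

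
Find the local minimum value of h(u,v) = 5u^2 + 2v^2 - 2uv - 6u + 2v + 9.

∂h/∂u = 10u - 2v - 6 = 0 and ∂h/∂v = -2u + 4v + 2 = 0, so (u, v) = (5/9, -2/9).
The Hessian has h_{uu} = 10, h_{vv} = 4, h_{uv} = -2, giving D = 36 > 0 with h_{uu} > 0, so the point is a local minimum.
h(5/9, -2/9) = 64/9.

64/9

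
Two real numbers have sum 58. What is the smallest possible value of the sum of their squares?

With a + b = 58, a^2 + b^2 = a^2 + (58 − a)^2.
The derivative 2a − 2(58 − a) = 4a − 116 vanishes at a = 29; second derivative 4 > 0, a minimum.
The minimum is 2·(29)^2 = 1682.

1682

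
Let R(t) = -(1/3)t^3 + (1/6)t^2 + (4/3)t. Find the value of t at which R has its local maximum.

4/3

Critical points: R'(t) = -t^2 + (1/3)t + 4/3 vanishes at t = -1, 4/3.
Second-derivative test with R''(t) = -2t + 1/3: R''(-1) = 7/3 > 0 ⇒ local minimum; R''(4/3) = -7/3 < 0 ⇒ local maximum.
Thus R has its local maximum at t = 4/3, with value 104/81.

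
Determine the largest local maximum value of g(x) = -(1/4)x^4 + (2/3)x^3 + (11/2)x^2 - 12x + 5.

209/4

g'(x) = -x^3 + 2x^2 + 11x - 12. Setting g'(x) = 0 gives x ∈ {-3, 1, 4}.
Since g''(x) = -3x^2 + 4x + 11, we get g''(-3) = -28 < 0 ⇒ local maximum; g''(1) = 12 > 0 ⇒ local minimum; g''(4) = -21 < 0 ⇒ local maximum.
Thus g has its largest local maximum at x = -3, with value 209/4.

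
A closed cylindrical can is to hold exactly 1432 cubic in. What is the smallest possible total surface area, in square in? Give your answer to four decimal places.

703.3042

With radius r and height h, πr²h = 1432 so h = 1432/(πr²), and S(r) = 2πr² + 2πrh = 2πr² + 2·1432/r.
S'(r) = 4πr − 2·1432/r² = 0 ⇒ r³ = 1432/(2π), so r ≈ 6.1083 and h = 2r ≈ 12.2166.
S''(r) = 4π + 4·1432/r³ > 0, so this is the minimum; S ≈ 703.3042.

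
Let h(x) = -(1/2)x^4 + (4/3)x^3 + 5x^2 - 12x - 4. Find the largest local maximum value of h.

Critical points: h'(x) = -2x^3 + 4x^2 + 10x - 12 vanishes at x = -2, 1, 3.
h''(x) = -6x^2 + 8x + 10. h''(-2) = -30 < 0 ⇒ local maximum; h''(1) = 12 > 0 ⇒ local minimum; h''(3) = -20 < 0 ⇒ local maximum.
So the largest local maximum value is h(-2) = 64/3.

64/3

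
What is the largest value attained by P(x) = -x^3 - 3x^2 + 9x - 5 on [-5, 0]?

0

The derivative is -3x^2 - 6x + 9, whose only zero in [-5, 0] is x = -3.
Evaluating at the critical points and endpoints: P(-5) = 0,  P(-3) = -32,  P(0) = -5.
Hence the absolute maximum is 0 at x = -5.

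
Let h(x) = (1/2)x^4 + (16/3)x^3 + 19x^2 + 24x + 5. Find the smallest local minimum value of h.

Critical points: h'(x) = 2x^3 + 16x^2 + 38x + 24 vanishes at x = -4, -3, -1.
Since h''(x) = 6x^2 + 32x + 38, we get h''(-4) = 6 > 0 ⇒ local minimum; h''(-3) = -4 < 0 ⇒ local maximum; h''(-1) = 12 > 0 ⇒ local minimum.
So the smallest local minimum value is h(-1) = -29/6.

-29/6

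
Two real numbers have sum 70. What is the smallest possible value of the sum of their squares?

2450

With a + b = 70, a^2 + b^2 = a^2 + (70 − a)^2.
The derivative 2a − 2(70 − a) = 4a − 140 vanishes at a = 35; second derivative 4 > 0, a minimum.
The minimum is 2·(35)^2 = 2450.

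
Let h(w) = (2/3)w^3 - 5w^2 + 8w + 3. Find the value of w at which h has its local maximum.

1

h'(w) = 2w^2 - 10w + 8 = 0 at w = 1, 4.
Second-derivative test with h''(w) = 4w - 10: h''(1) = -6 < 0 ⇒ local maximum; h''(4) = 6 > 0 ⇒ local minimum.
So the local maximum value is h(1) = 20/3.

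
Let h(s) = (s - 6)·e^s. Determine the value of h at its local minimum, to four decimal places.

h'(s) = 1·e^s + (s - 6)·1·e^s = (s - 5)·e^s. Since e^s > 0, the only critical point is s = 5.
h''(5) has the same sign as 1 > 0, so this is a local minimum.
h(5) = (-1)·e^(5) ≈ -148.4132.

-148.4132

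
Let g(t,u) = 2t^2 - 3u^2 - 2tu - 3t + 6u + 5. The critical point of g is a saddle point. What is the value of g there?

∂g/∂t = 4t - 2u - 3 = 0 and ∂g/∂u = -2t - 6u + 6 = 0, so (t, u) = (15/14, 9/14).
The Hessian has g_{tt} = 4, g_{uu} = -6, g_{tu} = -2, giving D = -28 < 0, so the point is a saddle point.
g(15/14, 9/14) = 149/28.

149/28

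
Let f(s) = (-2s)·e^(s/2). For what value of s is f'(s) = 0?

-2

By the product rule, f'(s) = (-s - 2)·e^(s/2). Since e^(s/2) > 0, the only critical point is s = -2.
f''(-2) has the same sign as -1 < 0, so this is a local maximum.
f(-2) = (4)·e^(-1) ≈ 1.4715.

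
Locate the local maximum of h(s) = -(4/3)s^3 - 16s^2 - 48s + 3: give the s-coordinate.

-2

h'(s) = -4s^2 - 32s - 48 = 0 at s = -6, -2.
h''(s) = -8s - 32. h''(-6) = 16 > 0 ⇒ local minimum; h''(-2) = -16 < 0 ⇒ local maximum.
Thus h has its local maximum at s = -2, with value 137/3.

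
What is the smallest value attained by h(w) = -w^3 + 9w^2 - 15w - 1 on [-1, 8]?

h'(w) = -3w^2 + 18w - 15, which vanishes at w = 1 and w = 5.
Compare values at every candidate in [-1, 8]: h(-1) = 24; h(1) = -8; h(5) = 24; h(8) = -57.
Hence the absolute minimum is -57 at w = 8.

-57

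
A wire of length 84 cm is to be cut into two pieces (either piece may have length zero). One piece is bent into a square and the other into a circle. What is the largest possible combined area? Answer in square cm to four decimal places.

Let x be the length used for the square. Square side x/4; circle radius (84−x)/(2π).
A(x) = (x/4)² + π·((84−x)/(2π))² = x²/16 + (84−x)²/(4π) for 0 ≤ x ≤ 84. A'(x) = x/8 − (84−x)/(2π) = 0 gives x = 4·84/(π+4) ≈ 47.0483.
A'' > 0, so the interior critical point is a minimum; the maximum is at an endpoint. A(0) = 561.4986 and A(84) = 441.0000, so the largest area is 561.4986.

561.4986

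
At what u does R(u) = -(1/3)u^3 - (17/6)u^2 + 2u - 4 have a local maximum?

1/3

R'(u) = -u^2 - (17/3)u + 2 = 0 at u = -6, 1/3.
Second-derivative test with R''(u) = -2u - 17/3: R''(-6) = 19/3 > 0 ⇒ local minimum; R''(1/3) = -19/3 < 0 ⇒ local maximum.
The local maximum is R(1/3) = -593/162.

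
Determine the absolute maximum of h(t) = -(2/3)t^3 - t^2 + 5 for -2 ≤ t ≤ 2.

19/3

The derivative is -2t^2 - 2t, which vanishes at t = -1 and t = 0.
Candidates: h(-2) = 19/3, h(-1) = 14/3, h(0) = 5, h(2) = -13/3.
Hence the absolute maximum is 19/3 at t = -2.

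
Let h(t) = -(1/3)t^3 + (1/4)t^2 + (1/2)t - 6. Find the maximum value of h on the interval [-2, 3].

-10/3

The derivative is -t^2 + (1/2)t + 1/2, which vanishes at t = -1/2 and t = 1.
Candidates: h(-2) = -10/3, h(-1/2) = -295/48, h(1) = -67/12, h(3) = -45/4.
Hence the absolute maximum is -10/3 at t = -2.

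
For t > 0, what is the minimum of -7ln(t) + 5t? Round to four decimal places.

4.6447

h'(t) = -7/t + 5 = 0 gives t = 7/5.
h''(t) = 7/t², which is positive for t > 0, so this is a local minimum.
h(7/5) = -7·ln(7/5) + 7 ≈ 4.6447.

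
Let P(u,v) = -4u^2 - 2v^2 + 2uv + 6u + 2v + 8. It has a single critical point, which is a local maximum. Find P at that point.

∂P/∂u = -8u + 2v + 6 = 0 and ∂P/∂v = 2u - 4v + 2 = 0, so (u, v) = (1, 1).
The Hessian has P_{uu} = -8, P_{vv} = -4, P_{uv} = 2, giving D = 28 > 0 with P_{uu} < 0, so the point is a local maximum.
P(1, 1) = 12.

12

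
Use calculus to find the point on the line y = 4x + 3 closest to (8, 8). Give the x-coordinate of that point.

28/17

Minimize D(x)^2 = (x - 8)^2 + (4x - 5)^2.
d/dx[D^2] = 2(x - 8) + 2·4·(4x - 5) = 0 ⇒ x = 28/17.
Then y = 163/17 and the distance is √(729/17) ≈ 6.5485.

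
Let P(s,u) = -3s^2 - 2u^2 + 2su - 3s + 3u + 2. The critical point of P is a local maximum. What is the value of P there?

67/20

∂P/∂s = -6s + 2u - 3 = 0 and ∂P/∂u = 2s - 4u + 3 = 0, so (s, u) = (-3/10, 3/5).
The Hessian has P_{ss} = -6, P_{uu} = -4, P_{su} = 2, giving D = 20 > 0 with P_{ss} < 0, so the point is a local maximum.
P(-3/10, 3/5) = 67/20.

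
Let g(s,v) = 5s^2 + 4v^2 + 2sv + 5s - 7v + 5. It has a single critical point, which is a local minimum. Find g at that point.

-35/76

∂g/∂s = 10s + 2v + 5 = 0 and ∂g/∂v = 2s + 8v - 7 = 0, so (s, v) = (-27/38, 20/19).
The Hessian has g_{ss} = 10, g_{vv} = 8, g_{sv} = 2, giving D = 76 > 0 with g_{ss} > 0, so the point is a local minimum.
g(-27/38, 20/19) = -35/76.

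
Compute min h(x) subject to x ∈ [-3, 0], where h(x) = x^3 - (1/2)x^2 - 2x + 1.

Differentiating, h'(x) = 3x^2 - x - 2; whose only zero in [-3, 0] is x = -2/3.
Compare values at every candidate in [-3, 0]: h(-3) = -49/2; h(-2/3) = 49/27; h(0) = 1.
So the minimum is h(-3) = -49/2.

-49/2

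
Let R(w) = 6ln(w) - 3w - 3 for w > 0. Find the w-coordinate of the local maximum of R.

R'(w) = 6/w − 3 = 0 gives w = 2.
R''(w) = -6/w², which is negative for w > 0, so this is a local maximum.
R(2) = 6·ln(2) - 6 - 3 ≈ -4.8411.

2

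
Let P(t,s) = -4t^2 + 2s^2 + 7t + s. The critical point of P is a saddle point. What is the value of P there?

47/16

∂P/∂t = -8t + 7 = 0 and ∂P/∂s = 4s + 1 = 0, so (t, s) = (7/8, -1/4).
The Hessian has P_{tt} = -8, P_{ss} = 4, P_{ts} = 0, giving D = -32 < 0, so the point is a saddle point.
P(7/8, -1/4) = 47/16.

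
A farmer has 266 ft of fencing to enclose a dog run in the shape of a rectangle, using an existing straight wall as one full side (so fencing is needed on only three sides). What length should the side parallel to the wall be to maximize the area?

Let the sides perpendicular to the wall have length x and the parallel side y, so 2x + y = 266 and the area is A = xy = x(266 − 2x).
A'(x) = 266 − 4x = 0 gives x = 133/2, and A''(x) = −4 < 0 confirms a maximum.
Then y = 266 − 2·133/2 = 133 and A = 17689/2.

133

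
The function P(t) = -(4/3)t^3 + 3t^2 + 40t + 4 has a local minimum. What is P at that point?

-677/12

P'(t) = -4t^2 + 6t + 40. Setting P'(t) = 0 gives t ∈ {-5/2, 4}.
P''(t) = -8t + 6. P''(-5/2) = 26 > 0 ⇒ local minimum; P''(4) = -26 < 0 ⇒ local maximum.
Thus P has its local minimum at t = -5/2, with value -677/12.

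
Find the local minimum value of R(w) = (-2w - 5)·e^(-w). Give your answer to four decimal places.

By the product rule, R'(w) = (2w + 3)·e^(-w). Since e^(-w) > 0, the only critical point is w = -3/2.
R''(-3/2) has the same sign as 2 > 0, so this is a local minimum.
R(-3/2) = (-2)·e^(3/2) ≈ -8.9634.

-8.9634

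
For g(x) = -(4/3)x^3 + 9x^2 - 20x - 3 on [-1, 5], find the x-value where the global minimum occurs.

The derivative is -4x^2 + 18x - 20, which vanishes at x = 2 and x = 5/2.
Candidates: g(-1) = 82/3,  g(2) = -53/3,  g(5/2) = -211/12,  g(5) = -134/3.
So the minimum is g(5) = -134/3.

5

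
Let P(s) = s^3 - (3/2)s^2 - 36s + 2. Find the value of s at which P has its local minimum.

4

P'(s) = 3s^2 - 3s - 36 = 0 at s = -3, 4.
Second-derivative test with P''(s) = 6s - 3: P''(-3) = -21 < 0 ⇒ local maximum; P''(4) = 21 > 0 ⇒ local minimum.
So the local minimum value is P(4) = -102.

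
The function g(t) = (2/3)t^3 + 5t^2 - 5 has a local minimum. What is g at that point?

-5

g'(t) = 2t^2 + 10t. Setting g'(t) = 0 gives t ∈ {-5, 0}.
g''(t) = 4t + 10. g''(-5) = -10 < 0 ⇒ local maximum; g''(0) = 10 > 0 ⇒ local minimum.
Thus g has its local minimum at t = 0, with value -5.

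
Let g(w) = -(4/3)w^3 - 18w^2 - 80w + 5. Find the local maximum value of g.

g'(w) = -4w^2 - 36w - 80 = 0 at w = -5, -4.
Since g''(w) = -8w - 36, we get g''(-5) = 4 > 0 ⇒ local minimum; g''(-4) = -4 < 0 ⇒ local maximum.
So the local maximum value is g(-4) = 367/3.

367/3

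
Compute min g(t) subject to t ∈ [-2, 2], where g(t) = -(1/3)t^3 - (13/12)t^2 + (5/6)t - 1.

-19/3

g'(t) = -t^2 - (13/6)t + 5/6, whose only zero in [-2, 2] is t = 1/3.
Candidates: g(-2) = -13/3,  g(1/3) = -277/324,  g(2) = -19/3.
Hence the absolute minimum is -19/3 at t = 2.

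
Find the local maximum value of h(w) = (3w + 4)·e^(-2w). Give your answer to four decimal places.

7.9417

h'(w) = 3·e^(-2w) + (3w + 4)·(-2)·e^(-2w) = (-6w - 5)·e^(-2w). Since e^(-2w) > 0, the only critical point is w = -5/6.
h''(-5/6) has the same sign as -6 < 0, so this is a local maximum.
h(-5/6) = (3/2)·e^(5/3) ≈ 7.9417.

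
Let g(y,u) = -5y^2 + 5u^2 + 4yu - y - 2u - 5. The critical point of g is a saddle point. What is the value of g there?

∂g/∂y = -10y + 4u - 1 = 0 and ∂g/∂u = 4y + 10u - 2 = 0, so (y, u) = (-1/58, 6/29).
The Hessian has g_{yy} = -10, g_{uu} = 10, g_{yu} = 4, giving D = -116 < 0, so the point is a saddle point.
g(-1/58, 6/29) = -603/116.

-603/116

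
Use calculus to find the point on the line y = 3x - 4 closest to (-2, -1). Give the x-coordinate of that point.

Minimize D(x)^2 = (x + 2)^2 + (3x - 3)^2.
d/dx[D^2] = 2(x + 2) + 2·3·(3x - 3) = 0 ⇒ x = 7/10.
Then y = -19/10 and the distance is √(81/10) ≈ 2.8460.

7/10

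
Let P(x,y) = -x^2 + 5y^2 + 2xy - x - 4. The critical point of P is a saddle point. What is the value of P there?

∂P/∂x = -2x + 2y - 1 = 0 and ∂P/∂y = 2x + 10y = 0, so (x, y) = (-5/12, 1/12).
The Hessian has P_{xx} = -2, P_{yy} = 10, P_{xy} = 2, giving D = -24 < 0, so the point is a saddle point.
P(-5/12, 1/12) = -91/24.

-91/24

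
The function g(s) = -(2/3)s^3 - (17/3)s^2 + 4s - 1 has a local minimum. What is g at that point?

g'(s) = -2s^2 - (34/3)s + 4 = 0 at s = -6, 1/3.
Since g''(s) = -4s - 34/3, we get g''(-6) = 38/3 > 0 ⇒ local minimum; g''(1/3) = -38/3 < 0 ⇒ local maximum.
So the local minimum value is g(-6) = -85.

-85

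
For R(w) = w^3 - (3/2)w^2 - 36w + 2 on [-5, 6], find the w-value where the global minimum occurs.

4

Differentiating, R'(w) = 3w^2 - 3w - 36; which vanishes at w = -3 and w = 4.
Evaluating at the critical points and endpoints: R(-5) = 39/2; R(-3) = 139/2; R(4) = -102; R(6) = -52.
So the minimum is R(4) = -102.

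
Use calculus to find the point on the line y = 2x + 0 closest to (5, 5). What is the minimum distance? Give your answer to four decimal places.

2.2361

Minimize D(x)^2 = (x - 5)^2 + (2x - 5)^2.
d/dx[D^2] = 2(x - 5) + 2·2·(2x - 5) = 0 ⇒ x = 3.
Then y = 6 and the distance is √(5) ≈ 2.2361.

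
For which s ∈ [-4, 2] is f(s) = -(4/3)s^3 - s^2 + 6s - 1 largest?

Differentiating, f'(s) = -4s^2 - 2s + 6; which vanishes at s = -3/2 and s = 1.
Candidates: f(-4) = 133/3, f(-3/2) = -31/4, f(1) = 8/3, f(2) = -11/3.
Hence the absolute maximum is 133/3 at s = -4.

-4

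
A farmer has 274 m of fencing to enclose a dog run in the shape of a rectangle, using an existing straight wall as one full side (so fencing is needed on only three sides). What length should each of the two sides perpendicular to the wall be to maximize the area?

137/2

Let the sides perpendicular to the wall have length x and the parallel side y, so 2x + y = 274 and the area is A = xy = x(274 − 2x).
A'(x) = 274 − 4x = 0 gives x = 137/2, and A''(x) = −4 < 0 confirms a maximum.
Then y = 274 − 2·137/2 = 137 and A = 18769/2.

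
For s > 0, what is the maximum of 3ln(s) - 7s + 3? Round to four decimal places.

-2.5419

g'(s) = 3/s − 7 = 0 gives s = 3/7.
g''(s) = -3/s², which is negative for s > 0, so this is a local maximum.
g(3/7) = 3·ln(3/7) - 3 + 3 ≈ -2.5419.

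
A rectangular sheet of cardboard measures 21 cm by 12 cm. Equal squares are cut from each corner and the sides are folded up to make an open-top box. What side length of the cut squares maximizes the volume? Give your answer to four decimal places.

With cut size x, the volume is V(x) = x(21 − 2x)(12 − 2x) for 0 < x < 6.
V'(x) = 12x^2 − 132x + 252. Setting V'(x) = 0 gives x ≈ 2.4586 (the root in (0, 6)).
V''(x) = 24x − 132 is negative there, so this is the maximum; V ≈ 280.0622.

2.4586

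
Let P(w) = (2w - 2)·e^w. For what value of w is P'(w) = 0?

Differentiating with the product rule gives P'(w) = (2w)·e^w. Since e^w > 0, the only critical point is w = 0.
P''(0) has the same sign as 2 > 0, so this is a local minimum.
P(0) = (-2)·e^(0) ≈ -2.0000.

0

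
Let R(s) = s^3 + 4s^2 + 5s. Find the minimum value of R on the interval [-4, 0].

R'(s) = 3s^2 + 8s + 5, which vanishes at s = -5/3 and s = -1.
Compare values at every candidate in [-4, 0]: R(-4) = -20,  R(-5/3) = -50/27,  R(-1) = -2,  R(0) = 0.
Hence the absolute minimum is -20 at s = -4.

-20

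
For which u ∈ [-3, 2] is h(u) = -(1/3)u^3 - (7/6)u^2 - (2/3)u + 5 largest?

h'(u) = -u^2 - (7/3)u - 2/3, which vanishes at u = -2 and u = -1/3.
Candidates: h(-3) = 11/2,  h(-2) = 13/3,  h(-1/3) = 827/162,  h(2) = -11/3.
The maximum over the interval is 11/2, attained at u = -3.

-3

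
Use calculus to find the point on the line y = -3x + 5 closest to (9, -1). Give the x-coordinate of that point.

Minimize D(x)^2 = (x - 9)^2 + (-3x + 6)^2.
d/dx[D^2] = 2(x - 9) + 2·(-3)·(-3x + 6) = 0 ⇒ x = 27/10.
Then y = -31/10 and the distance is √(441/10) ≈ 6.6408.

27/10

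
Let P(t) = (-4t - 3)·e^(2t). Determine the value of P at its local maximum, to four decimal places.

P'(t) = (-4)·e^(2t) + (-4t - 3)·2·e^(2t) = (-8t - 10)·e^(2t). Since e^(2t) > 0, the only critical point is t = -5/4.
P''(-5/4) has the same sign as -8 < 0, so this is a local maximum.
P(-5/4) = (2)·e^(-5/2) ≈ 0.1642.

0.1642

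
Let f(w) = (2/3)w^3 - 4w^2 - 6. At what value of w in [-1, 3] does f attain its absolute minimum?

f'(w) = 2w^2 - 8w, whose only zero in [-1, 3] is w = 0.
Compare values at every candidate in [-1, 3]: f(-1) = -32/3; f(0) = -6; f(3) = -24.
The minimum over the interval is -24, attained at w = 3.

3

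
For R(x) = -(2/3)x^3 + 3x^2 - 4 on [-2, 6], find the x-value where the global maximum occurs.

R'(x) = -2x^2 + 6x, which vanishes at x = 0 and x = 3.
Compare values at every candidate in [-2, 6]: R(-2) = 40/3; R(0) = -4; R(3) = 5; R(6) = -40.
Hence the absolute maximum is 40/3 at x = -2.

-2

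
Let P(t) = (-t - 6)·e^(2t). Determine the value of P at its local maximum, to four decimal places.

Differentiating with the product rule gives P'(t) = (-2t - 13)·e^(2t). Since e^(2t) > 0, the only critical point is t = -13/2.
P''(-13/2) has the same sign as -2 < 0, so this is a local maximum.
P(-13/2) = (1/2)·e^(-13) ≈ 0.0000.

0.0000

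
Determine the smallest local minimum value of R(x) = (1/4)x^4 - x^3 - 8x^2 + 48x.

R'(x) = x^3 - 3x^2 - 16x + 48. Setting R'(x) = 0 gives x ∈ {-4, 3, 4}.
R''(x) = 3x^2 - 6x - 16. R''(-4) = 56 > 0 ⇒ local minimum; R''(3) = -7 < 0 ⇒ local maximum; R''(4) = 8 > 0 ⇒ local minimum.
So the smallest local minimum value is R(-4) = -192.

-192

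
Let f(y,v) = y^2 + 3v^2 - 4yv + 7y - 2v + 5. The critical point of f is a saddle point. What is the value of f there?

∂f/∂y = 2y - 4v + 7 = 0 and ∂f/∂v = -4y + 6v - 2 = 0, so (y, v) = (17/2, 6).
The Hessian has f_{yy} = 2, f_{vv} = 6, f_{yv} = -4, giving D = -4 < 0, so the point is a saddle point.
f(17/2, 6) = 115/4.

115/4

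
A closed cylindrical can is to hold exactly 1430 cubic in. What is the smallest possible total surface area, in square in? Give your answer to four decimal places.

With radius r and height h, πr²h = 1430 so h = 1430/(πr²), and S(r) = 2πr² + 2πrh = 2πr² + 2·1430/r.
S'(r) = 4πr − 2·1430/r² = 0 ⇒ r³ = 1430/(2π), so r ≈ 6.1055 and h = 2r ≈ 12.2109.
S''(r) = 4π + 4·1430/r³ > 0, so this is the minimum; S ≈ 702.6492.

702.6492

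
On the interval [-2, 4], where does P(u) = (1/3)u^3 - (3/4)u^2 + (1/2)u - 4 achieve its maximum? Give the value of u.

P'(u) = u^2 - (3/2)u + 1/2, which vanishes at u = 1/2 and u = 1.
Evaluating at the critical points and endpoints: P(-2) = -32/3; P(1/2) = -187/48; P(1) = -47/12; P(4) = 22/3.
The maximum over the interval is 22/3, attained at u = 4.

4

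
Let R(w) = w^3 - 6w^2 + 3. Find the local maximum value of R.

3

R'(w) = 3w^2 - 12w. Setting R'(w) = 0 gives w ∈ {0, 4}.
R''(w) = 6w - 12. R''(0) = -12 < 0 ⇒ local maximum; R''(4) = 12 > 0 ⇒ local minimum.
The local maximum is R(0) = 3.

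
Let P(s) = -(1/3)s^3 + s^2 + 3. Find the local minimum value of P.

3

P'(s) = -s^2 + 2s. Setting P'(s) = 0 gives s ∈ {0, 2}.
P''(s) = -2s + 2. P''(0) = 2 > 0 ⇒ local minimum; P''(2) = -2 < 0 ⇒ local maximum.
Thus P has its local minimum at s = 0, with value 3.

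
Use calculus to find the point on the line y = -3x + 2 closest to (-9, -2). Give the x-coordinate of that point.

3/10

Minimize D(x)^2 = (x + 9)^2 + (-3x + 4)^2.
d/dx[D^2] = 2(x + 9) + 2·(-3)·(-3x + 4) = 0 ⇒ x = 3/10.
Then y = 11/10 and the distance is √(961/10) ≈ 9.8031.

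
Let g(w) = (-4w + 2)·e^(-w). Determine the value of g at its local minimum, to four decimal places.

-0.8925

Differentiating with the product rule gives g'(w) = (4w - 6)·e^(-w). Since e^(-w) > 0, the only critical point is w = 3/2.
g''(3/2) has the same sign as 4 > 0, so this is a local minimum.
g(3/2) = (-4)·e^(-3/2) ≈ -0.8925.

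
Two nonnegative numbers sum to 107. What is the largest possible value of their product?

With x + y = 107, the product is P(x) = x(107 − x).
P'(x) = 107 − 2x = 0 gives x = 107/2; P'' = −2 < 0, so this is the maximum.
P = 107/2·107/2 = 11449/4.

11449/4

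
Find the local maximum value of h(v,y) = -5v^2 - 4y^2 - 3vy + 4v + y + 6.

483/71

∂h/∂v = -10v - 3y + 4 = 0 and ∂h/∂y = -3v - 8y + 1 = 0, so (v, y) = (29/71, -2/71).
The Hessian has h_{vv} = -10, h_{yy} = -8, h_{vy} = -3, giving D = 71 > 0 with h_{vv} < 0, so the point is a local maximum.
h(29/71, -2/71) = 483/71.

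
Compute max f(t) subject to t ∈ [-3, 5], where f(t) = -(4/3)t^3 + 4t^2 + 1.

The derivative is -4t^2 + 8t, which vanishes at t = 0 and t = 2.
Compare values at every candidate in [-3, 5]: f(-3) = 73, f(0) = 1, f(2) = 19/3, f(5) = -197/3.
So the maximum is f(-3) = 73.

73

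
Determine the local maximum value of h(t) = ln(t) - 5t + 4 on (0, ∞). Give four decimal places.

h'(t) = 1/t − 5 = 0 gives t = 1/5.
h''(t) = -1/t², which is negative for t > 0, so this is a local maximum.
h(1/5) = 1·ln(1/5) - 1 + 4 ≈ 1.3906.

1.3906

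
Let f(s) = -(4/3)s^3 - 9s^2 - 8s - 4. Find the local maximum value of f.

f'(s) = -4s^2 - 18s - 8. Setting f'(s) = 0 gives s ∈ {-4, -1/2}.
Since f''(s) = -8s - 18, we get f''(-4) = 14 > 0 ⇒ local minimum; f''(-1/2) = -14 < 0 ⇒ local maximum.
The local maximum is f(-1/2) = -25/12.

-25/12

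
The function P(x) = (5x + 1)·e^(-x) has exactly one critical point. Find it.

By the product rule, P'(x) = (-5x + 4)·e^(-x). Since e^(-x) > 0, the only critical point is x = 4/5.
P''(4/5) has the same sign as -5 < 0, so this is a local maximum.
P(4/5) = (5)·e^(-4/5) ≈ 2.2466.

4/5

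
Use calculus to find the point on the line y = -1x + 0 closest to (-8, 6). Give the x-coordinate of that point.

-7

Minimize D(x)^2 = (x + 8)^2 + (-x - 6)^2.
d/dx[D^2] = 2(x + 8) + 2·(-1)·(-x - 6) = 0 ⇒ x = -7.
Then y = 7 and the distance is √(2) ≈ 1.4142.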